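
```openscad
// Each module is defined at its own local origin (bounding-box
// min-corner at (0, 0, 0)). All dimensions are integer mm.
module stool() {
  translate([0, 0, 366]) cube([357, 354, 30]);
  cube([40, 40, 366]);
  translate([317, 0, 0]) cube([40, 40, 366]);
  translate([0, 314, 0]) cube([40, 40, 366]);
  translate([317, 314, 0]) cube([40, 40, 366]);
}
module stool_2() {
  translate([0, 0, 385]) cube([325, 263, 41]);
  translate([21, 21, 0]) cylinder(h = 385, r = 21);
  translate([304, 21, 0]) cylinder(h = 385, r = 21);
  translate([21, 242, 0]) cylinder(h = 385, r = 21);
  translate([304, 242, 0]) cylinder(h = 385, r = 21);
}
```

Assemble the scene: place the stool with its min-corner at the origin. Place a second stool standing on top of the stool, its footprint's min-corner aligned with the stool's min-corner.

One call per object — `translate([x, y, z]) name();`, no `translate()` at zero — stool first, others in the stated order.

stool();
translate([0, 0, 396]) stool_2();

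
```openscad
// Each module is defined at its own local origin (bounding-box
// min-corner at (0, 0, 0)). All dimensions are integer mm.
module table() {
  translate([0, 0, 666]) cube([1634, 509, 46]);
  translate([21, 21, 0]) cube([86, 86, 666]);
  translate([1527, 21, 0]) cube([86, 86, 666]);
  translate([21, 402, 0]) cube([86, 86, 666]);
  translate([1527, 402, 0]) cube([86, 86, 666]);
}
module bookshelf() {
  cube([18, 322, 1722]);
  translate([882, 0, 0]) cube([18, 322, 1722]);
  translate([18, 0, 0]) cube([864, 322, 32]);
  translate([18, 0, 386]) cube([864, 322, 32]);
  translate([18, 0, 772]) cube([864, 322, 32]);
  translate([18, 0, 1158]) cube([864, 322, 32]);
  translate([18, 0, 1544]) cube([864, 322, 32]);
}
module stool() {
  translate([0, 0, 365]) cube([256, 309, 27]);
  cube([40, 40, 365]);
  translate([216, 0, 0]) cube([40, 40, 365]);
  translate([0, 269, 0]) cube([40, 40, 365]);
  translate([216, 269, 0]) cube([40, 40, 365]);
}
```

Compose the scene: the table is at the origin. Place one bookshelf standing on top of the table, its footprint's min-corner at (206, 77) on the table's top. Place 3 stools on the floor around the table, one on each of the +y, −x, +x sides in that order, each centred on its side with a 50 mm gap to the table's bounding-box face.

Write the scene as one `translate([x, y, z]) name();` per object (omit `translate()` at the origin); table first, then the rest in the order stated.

table();
translate([206, 77, 712]) bookshelf();
translate([689, 559, 0]) stool();
translate([-306, 100, 0]) stool();
translate([1684, 100, 0]) stool();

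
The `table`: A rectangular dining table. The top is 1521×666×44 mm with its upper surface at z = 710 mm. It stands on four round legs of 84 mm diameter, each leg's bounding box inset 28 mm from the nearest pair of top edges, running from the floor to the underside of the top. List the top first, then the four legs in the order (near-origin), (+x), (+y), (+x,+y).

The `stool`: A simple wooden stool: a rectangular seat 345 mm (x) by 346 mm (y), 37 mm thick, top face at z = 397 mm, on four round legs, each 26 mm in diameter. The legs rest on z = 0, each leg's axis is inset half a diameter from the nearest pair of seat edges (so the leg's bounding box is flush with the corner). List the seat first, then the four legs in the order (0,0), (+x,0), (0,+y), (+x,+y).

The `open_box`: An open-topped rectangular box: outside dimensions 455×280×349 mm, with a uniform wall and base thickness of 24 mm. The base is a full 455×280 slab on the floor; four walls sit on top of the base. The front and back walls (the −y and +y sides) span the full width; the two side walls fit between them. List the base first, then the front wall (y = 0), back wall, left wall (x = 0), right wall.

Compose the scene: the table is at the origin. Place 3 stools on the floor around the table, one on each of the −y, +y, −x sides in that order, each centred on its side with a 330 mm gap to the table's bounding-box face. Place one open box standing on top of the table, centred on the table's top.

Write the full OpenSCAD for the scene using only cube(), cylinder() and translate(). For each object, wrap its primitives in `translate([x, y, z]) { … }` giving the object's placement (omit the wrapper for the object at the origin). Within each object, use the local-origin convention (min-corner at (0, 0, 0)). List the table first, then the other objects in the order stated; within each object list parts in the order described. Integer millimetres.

translate([0, 0, 666]) cube([1521, 666, 44]);
translate([70, 70, 0]) cylinder(h = 666, r = 42);
translate([1451, 70, 0]) cylinder(h = 666, r = 42);
translate([70, 596, 0]) cylinder(h = 666, r = 42);
translate([1451, 596, 0]) cylinder(h = 666, r = 42);
translate([588, -676, 0]) {
  translate([0, 0, 360]) cube([345, 346, 37]);
  translate([13, 13, 0]) cylinder(h = 360, r = 13);
  translate([332, 13, 0]) cylinder(h = 360, r = 13);
  translate([13, 333, 0]) cylinder(h = 360, r = 13);
  translate([332, 333, 0]) cylinder(h = 360, r = 13);
}
translate([588, 996, 0]) {
  translate([0, 0, 360]) cube([345, 346, 37]);
  translate([13, 13, 0]) cylinder(h = 360, r = 13);
  translate([332, 13, 0]) cylinder(h = 360, r = 13);
  translate([13, 333, 0]) cylinder(h = 360, r = 13);
  translate([332, 333, 0]) cylinder(h = 360, r = 13);
}
translate([-675, 160, 0]) {
  translate([0, 0, 360]) cube([345, 346, 37]);
  translate([13, 13, 0]) cylinder(h = 360, r = 13);
  translate([332, 13, 0]) cylinder(h = 360, r = 13);
  translate([13, 333, 0]) cylinder(h = 360, r = 13);
  translate([332, 333, 0]) cylinder(h = 360, r = 13);
}
translate([533, 193, 710]) {
  cube([455, 280, 24]);
  translate([0, 0, 24]) cube([455, 24, 325]);
  translate([0, 256, 24]) cube([455, 24, 325]);
  translate([0, 24, 24]) cube([24, 232, 325]);
  translate([431, 24, 24]) cube([24, 232, 325]);
}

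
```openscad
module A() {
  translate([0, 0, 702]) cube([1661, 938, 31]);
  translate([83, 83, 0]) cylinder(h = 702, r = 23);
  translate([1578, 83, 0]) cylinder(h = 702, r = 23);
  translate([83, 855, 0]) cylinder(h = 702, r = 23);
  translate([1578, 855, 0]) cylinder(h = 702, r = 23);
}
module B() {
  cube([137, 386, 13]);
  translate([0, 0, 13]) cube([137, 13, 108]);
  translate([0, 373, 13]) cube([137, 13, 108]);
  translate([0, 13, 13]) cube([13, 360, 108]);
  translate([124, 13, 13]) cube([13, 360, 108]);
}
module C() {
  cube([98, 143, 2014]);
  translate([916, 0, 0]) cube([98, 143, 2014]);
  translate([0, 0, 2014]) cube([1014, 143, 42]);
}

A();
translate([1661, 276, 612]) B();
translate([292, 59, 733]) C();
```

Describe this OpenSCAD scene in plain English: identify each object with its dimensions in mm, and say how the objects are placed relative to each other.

A is a rectangular dining table. The top is 1661×938×31 mm with its upper surface at z = 733 mm. It stands on four round legs of 46 mm diameter, each leg's bounding box inset 60 mm from the nearest pair of top edges, running from the floor to the underside of the top.

B is an open-topped rectangular box: outside dimensions 137×386×121 mm, with a uniform wall and base thickness of 13 mm. The base is a full 137×386 slab on the floor; four walls sit on top of the base. The front and back walls (the −y and +y sides) span the full width; the two side walls fit between them.

C is a door frame. The clear opening is 818 mm wide and 2014 mm high. Two 98 mm wide jambs, 143 mm deep, stand either side of the opening from the floor to the top of the opening. A 42 mm thick head sits across the top of both jambs, spanning the full outside width of the frame.

The open box is beside the table with their tops flush at z = 733. The door frame is on top of the table.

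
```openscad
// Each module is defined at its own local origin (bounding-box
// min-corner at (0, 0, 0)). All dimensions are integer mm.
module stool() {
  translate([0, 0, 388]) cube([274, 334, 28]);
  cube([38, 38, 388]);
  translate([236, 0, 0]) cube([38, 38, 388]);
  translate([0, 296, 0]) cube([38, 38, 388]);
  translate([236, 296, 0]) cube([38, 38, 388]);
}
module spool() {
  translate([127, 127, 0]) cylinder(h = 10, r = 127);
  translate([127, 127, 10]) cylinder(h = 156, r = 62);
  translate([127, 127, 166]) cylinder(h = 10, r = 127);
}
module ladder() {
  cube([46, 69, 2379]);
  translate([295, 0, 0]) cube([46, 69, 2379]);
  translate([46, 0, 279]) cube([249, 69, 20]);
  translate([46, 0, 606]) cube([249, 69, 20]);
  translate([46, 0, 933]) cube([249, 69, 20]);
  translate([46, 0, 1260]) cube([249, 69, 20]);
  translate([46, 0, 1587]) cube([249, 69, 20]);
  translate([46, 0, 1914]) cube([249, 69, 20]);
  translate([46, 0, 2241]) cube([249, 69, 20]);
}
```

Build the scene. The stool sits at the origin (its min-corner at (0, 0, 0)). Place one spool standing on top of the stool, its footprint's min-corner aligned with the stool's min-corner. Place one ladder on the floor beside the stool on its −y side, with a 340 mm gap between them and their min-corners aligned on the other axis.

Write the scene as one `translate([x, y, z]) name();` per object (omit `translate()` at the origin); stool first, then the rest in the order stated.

stool();
translate([0, 0, 416]) spool();
translate([0, -409, 0]) ladder();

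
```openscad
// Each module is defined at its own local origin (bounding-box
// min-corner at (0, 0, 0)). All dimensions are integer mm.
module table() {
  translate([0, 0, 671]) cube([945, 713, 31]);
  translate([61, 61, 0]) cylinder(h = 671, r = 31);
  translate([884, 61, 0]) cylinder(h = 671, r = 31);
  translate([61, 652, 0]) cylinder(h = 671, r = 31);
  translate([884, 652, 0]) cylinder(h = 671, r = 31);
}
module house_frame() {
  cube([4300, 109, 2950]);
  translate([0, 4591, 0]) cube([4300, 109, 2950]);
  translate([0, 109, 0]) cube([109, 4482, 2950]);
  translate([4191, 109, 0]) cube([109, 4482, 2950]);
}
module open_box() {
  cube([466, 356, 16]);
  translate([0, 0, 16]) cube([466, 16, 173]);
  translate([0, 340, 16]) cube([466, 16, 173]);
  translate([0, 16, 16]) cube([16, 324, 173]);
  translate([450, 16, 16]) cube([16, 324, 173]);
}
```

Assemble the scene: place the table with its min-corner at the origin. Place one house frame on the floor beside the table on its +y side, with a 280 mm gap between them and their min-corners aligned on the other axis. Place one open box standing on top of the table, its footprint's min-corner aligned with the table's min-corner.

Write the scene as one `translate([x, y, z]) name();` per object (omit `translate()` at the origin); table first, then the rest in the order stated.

table();
translate([0, 993, 0]) house_frame();
translate([0, 0, 702]) open_box();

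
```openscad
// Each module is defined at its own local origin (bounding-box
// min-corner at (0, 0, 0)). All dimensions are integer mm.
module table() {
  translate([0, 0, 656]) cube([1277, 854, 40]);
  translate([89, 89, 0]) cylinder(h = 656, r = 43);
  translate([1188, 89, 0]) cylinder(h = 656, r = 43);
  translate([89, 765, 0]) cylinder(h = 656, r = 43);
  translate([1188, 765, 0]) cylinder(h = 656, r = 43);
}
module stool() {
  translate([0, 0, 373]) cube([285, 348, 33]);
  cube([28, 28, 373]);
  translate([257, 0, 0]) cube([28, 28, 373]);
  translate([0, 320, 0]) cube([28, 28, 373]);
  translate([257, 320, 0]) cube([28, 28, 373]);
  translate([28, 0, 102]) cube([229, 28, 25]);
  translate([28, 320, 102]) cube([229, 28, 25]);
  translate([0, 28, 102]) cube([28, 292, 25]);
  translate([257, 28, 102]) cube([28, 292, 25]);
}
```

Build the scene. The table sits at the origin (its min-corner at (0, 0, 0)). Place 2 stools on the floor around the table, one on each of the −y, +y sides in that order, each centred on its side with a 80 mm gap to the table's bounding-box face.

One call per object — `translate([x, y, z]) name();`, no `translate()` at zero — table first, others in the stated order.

table();
translate([496, -428, 0]) stool();
translate([496, 934, 0]) stool();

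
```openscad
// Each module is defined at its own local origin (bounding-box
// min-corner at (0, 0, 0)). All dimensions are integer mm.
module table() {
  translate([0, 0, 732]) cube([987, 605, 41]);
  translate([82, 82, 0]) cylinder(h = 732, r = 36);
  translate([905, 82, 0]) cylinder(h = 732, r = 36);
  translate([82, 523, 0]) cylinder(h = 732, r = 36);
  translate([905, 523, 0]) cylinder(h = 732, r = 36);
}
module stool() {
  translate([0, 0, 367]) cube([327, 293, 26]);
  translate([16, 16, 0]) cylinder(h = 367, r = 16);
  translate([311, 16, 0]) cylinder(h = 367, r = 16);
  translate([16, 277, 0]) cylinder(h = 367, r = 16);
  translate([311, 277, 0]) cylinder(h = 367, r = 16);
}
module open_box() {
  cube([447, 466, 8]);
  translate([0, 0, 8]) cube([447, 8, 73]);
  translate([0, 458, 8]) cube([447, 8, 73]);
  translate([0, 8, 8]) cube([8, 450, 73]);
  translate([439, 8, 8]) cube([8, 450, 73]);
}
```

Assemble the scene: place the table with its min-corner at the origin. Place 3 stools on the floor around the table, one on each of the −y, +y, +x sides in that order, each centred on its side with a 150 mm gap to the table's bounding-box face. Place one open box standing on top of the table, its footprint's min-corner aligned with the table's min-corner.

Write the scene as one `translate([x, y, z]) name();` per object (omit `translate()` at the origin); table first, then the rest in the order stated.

table();
translate([330, -443, 0]) stool();
translate([330, 755, 0]) stool();
translate([1137, 156, 0]) stool();
translate([0, 0, 773]) open_box();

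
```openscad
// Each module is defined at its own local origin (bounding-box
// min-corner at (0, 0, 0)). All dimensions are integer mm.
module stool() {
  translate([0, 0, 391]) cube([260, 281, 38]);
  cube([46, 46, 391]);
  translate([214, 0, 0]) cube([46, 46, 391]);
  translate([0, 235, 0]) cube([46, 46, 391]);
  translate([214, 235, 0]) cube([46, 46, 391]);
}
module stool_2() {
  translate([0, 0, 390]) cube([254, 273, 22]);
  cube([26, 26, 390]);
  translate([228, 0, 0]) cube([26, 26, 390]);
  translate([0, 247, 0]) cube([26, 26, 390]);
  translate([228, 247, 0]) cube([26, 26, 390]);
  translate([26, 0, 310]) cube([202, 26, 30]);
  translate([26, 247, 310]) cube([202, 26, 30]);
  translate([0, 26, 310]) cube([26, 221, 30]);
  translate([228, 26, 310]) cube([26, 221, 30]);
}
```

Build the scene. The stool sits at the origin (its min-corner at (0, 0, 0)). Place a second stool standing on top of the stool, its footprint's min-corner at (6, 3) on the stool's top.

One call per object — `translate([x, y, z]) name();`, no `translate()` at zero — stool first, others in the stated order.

stool();
translate([6, 3, 429]) stool_2();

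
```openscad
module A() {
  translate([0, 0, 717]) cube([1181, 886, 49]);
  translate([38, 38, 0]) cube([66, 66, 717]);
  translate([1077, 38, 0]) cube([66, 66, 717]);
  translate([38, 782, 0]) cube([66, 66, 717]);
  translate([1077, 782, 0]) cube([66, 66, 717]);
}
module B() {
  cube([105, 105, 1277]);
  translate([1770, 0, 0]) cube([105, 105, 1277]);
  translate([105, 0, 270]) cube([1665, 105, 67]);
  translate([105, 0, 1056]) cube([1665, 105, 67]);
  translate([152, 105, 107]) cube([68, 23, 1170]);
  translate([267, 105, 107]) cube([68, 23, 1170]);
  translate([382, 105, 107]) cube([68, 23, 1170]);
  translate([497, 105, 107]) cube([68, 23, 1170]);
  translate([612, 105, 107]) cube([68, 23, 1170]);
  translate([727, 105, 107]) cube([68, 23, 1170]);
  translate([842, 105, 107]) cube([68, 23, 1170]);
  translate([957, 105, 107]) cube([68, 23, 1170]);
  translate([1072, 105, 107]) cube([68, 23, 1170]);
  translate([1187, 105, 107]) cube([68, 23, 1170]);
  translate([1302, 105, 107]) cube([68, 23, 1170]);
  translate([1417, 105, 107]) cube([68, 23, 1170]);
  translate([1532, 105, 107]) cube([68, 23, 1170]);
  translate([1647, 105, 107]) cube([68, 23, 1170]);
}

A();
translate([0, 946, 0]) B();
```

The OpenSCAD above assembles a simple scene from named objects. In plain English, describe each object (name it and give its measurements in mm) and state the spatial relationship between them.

A is a rectangular dining table. The top is 1181×886×49 mm with its upper surface at z = 766 mm. It stands on four 66×66 mm square legs, each inset 38 mm from the nearest pair of top edges, running from the floor to the underside of the top.

B is a fence section. Two 105×105 mm posts, 1277 mm tall, stand on the floor with a clear span of 1665 mm between their inner faces. Two horizontal rails of 105×67 mm section span the gap between the posts with their undersides at z = 270 mm and z = 1056 mm, flush with the posts' −y face. 14 pickets, each 68 mm wide, 23 mm thick and 1170 mm tall, are fixed to the +y face of the rails with their bottoms at z = 107 mm, evenly spaced across the span with equal gaps (rounded down to the nearest mm) at the −x end and between each pair — any rounding remainder accumulates at the +x end.

The fence section is on the floor beside the table on its +y side.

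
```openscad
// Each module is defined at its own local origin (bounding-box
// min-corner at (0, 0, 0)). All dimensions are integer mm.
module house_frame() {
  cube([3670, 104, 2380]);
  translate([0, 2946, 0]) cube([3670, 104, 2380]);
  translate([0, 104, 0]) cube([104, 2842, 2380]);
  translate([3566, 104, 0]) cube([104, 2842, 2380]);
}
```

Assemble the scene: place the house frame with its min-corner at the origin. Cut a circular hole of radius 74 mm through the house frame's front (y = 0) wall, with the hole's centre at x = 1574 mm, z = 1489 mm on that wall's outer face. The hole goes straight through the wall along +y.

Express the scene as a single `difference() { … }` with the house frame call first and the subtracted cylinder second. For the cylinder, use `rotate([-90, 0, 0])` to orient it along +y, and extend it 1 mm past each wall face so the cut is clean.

difference() {
  house_frame();
  translate([1574, -1, 1489]) rotate([-90, 0, 0]) cylinder(h = 106, r = 74);
}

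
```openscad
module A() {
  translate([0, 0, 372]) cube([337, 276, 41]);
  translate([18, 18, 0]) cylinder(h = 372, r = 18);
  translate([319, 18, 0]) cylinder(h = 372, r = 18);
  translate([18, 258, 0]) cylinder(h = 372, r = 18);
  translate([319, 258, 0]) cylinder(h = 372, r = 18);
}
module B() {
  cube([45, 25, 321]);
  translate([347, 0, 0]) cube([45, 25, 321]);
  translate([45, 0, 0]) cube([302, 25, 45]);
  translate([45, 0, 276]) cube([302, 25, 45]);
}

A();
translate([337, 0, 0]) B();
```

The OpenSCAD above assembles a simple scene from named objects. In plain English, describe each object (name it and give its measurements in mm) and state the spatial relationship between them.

A is a four-legged stool. The seat is a 337×276×41 mm slab whose top surface is at z = 413 mm; four round legs, each 36 mm in diameter, run from the floor (z = 0) to the underside of the seat, each leg's axis is inset half a diameter from the nearest pair of seat edges (so the leg's bounding box is flush with the corner).

B is a picture frame with a 302×231 mm rectangular opening (x by z) and a uniform 45 mm border on every side. Frame depth is 25 mm along y. It is built from two vertical stiles running the full outside height and two horizontal rails spanning the gap between the stiles.

The picture frame is against the stool's +x side, with their −y faces flush.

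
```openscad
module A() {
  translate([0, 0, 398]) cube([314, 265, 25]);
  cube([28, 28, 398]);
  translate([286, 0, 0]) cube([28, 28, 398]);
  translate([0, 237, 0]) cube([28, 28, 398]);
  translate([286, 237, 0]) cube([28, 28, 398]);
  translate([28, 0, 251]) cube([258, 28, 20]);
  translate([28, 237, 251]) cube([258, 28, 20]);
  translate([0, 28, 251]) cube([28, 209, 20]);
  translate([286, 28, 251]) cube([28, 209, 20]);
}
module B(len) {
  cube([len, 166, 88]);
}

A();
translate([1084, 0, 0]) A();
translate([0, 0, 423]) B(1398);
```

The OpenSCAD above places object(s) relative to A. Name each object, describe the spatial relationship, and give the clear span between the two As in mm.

Second stool starts at x = 1084; first ends at x = 314; clear span = 1084 − 314 = 770 mm.

A is a stool. B is a beam. A beam spans the tops of two stools. The clear span between the two stools is 770 mm.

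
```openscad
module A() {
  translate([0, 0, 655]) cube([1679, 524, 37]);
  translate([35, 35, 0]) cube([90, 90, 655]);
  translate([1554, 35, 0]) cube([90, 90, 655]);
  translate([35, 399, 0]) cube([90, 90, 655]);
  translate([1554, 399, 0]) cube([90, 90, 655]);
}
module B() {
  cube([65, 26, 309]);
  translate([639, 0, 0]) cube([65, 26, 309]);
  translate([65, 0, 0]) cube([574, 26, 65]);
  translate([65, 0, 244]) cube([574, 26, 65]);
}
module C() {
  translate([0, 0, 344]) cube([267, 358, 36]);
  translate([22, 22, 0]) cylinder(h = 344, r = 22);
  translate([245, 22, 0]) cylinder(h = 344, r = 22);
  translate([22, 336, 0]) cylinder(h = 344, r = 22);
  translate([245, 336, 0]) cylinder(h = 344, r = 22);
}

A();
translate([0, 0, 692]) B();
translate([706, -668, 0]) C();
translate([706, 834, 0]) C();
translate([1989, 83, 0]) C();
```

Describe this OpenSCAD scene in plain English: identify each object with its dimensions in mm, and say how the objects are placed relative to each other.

A is a table with a 1679×524 mm rectangular top, 37 mm thick, top surface at z = 692 mm, supported by four 90×90 mm square legs, each inset 35 mm from the nearest pair of top edges, running from the floor.

B is a picture frame with a 574×179 mm rectangular opening (x by z) and a uniform 65 mm border on every side. Frame depth is 26 mm along y. It is built from two vertical stiles running the full outside height and two horizontal rails spanning the gap between the stiles.

C is a four-legged stool. The seat is a 267×358×36 mm slab whose top surface is at z = 380 mm; four round legs, each 44 mm in diameter, run from the floor (z = 0) to the underside of the seat, each leg's axis is inset half a diameter from the nearest pair of seat edges (so the leg's bounding box is flush with the corner).

The picture frame is on top of the table. Three stools sit around the table at the −y, +y, +x sides.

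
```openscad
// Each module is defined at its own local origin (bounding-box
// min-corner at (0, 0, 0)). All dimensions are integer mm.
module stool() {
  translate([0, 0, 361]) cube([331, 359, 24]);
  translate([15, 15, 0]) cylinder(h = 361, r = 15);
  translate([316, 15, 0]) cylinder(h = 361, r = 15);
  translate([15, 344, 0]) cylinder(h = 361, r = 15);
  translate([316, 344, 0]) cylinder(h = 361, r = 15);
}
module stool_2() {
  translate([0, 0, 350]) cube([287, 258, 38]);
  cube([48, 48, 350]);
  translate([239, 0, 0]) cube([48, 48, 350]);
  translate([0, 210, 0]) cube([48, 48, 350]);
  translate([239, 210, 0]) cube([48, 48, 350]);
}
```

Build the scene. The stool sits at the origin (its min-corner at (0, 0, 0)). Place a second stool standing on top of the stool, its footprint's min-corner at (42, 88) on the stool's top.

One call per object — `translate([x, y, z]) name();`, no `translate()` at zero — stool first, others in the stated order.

stool();
translate([42, 88, 385]) stool_2();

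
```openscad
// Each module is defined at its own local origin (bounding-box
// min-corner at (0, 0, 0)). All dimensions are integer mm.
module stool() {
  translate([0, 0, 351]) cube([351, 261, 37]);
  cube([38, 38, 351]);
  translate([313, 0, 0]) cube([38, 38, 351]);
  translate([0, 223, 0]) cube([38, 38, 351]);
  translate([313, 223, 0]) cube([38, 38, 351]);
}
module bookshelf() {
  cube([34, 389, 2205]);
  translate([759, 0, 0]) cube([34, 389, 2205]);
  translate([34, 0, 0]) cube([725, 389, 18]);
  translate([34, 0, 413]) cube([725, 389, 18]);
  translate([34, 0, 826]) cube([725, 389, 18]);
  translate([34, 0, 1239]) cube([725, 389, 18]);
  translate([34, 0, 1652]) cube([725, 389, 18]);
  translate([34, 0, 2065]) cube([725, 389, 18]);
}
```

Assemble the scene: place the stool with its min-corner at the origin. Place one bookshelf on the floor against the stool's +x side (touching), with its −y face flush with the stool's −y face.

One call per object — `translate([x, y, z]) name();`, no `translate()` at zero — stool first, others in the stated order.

stool();
translate([351, 0, 0]) bookshelf();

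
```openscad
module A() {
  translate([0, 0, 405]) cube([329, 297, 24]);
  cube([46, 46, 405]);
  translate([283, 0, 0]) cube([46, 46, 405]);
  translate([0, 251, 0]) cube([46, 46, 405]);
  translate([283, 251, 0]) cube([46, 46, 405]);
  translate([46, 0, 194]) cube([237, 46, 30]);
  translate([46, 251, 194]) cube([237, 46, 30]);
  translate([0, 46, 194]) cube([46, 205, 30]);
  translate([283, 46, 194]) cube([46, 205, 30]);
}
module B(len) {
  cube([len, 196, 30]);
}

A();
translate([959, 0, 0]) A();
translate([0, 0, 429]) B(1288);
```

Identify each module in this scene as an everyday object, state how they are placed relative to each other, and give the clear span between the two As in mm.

A is a stool. B is a beam. A beam spans the tops of two stools. The clear span between the two stools is 630 mm.

Second stool starts at x = 959; first ends at x = 329; clear span = 959 − 329 = 630 mm.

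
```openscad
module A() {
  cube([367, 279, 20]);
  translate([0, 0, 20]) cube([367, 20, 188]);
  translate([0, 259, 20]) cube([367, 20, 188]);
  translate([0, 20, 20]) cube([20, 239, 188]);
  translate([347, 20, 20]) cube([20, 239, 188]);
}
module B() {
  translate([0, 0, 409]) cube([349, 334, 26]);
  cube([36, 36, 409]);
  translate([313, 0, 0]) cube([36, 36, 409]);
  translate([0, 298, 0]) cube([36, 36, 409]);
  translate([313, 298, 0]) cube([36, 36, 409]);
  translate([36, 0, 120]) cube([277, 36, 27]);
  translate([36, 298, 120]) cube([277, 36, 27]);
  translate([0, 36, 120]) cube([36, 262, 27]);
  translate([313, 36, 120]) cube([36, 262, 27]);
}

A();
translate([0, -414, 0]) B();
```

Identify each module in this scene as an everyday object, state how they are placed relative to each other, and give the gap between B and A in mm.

A is an open box. B is a stool. The stool is on the floor beside the open box on its −y side. The gap between the stool and the open box is 80 mm.

The stool's nearest face is 80 mm from the open box's −y face.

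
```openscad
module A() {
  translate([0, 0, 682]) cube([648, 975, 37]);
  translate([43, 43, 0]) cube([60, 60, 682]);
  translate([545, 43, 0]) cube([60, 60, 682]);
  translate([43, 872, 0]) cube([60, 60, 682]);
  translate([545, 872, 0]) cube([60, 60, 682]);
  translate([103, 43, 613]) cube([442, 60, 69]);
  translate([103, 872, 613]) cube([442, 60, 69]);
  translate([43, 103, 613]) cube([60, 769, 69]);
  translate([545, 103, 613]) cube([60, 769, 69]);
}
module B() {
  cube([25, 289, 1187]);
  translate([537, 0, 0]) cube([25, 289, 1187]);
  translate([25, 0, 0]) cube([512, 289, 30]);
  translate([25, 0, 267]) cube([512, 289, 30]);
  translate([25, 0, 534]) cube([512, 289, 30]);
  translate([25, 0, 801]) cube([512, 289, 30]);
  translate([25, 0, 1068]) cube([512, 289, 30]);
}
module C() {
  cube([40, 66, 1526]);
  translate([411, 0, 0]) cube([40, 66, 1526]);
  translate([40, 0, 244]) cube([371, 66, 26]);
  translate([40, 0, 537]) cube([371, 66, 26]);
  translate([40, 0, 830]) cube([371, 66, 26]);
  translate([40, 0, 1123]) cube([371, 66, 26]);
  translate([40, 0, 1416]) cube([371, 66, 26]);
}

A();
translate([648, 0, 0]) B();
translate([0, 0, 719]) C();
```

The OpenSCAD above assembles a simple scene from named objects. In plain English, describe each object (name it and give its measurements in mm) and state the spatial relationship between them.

A is a table: top 648 mm (x) × 975 mm (y), 37 mm thick, upper face at z = 719 mm, on four 60×60 mm square legs, each inset 43 mm from the nearest pair of top edges, running from z = 0 to the bottom of the top. Four apron rails, 60 mm thick and 69 mm tall, run between adjacent legs with their top edges flush with the underside of the top and their outer faces flush with the legs' outer faces.

B is a bookshelf 562 mm wide overall, 289 mm deep and 1187 mm tall. The two sides are 25 mm thick vertical panels. 5 horizontal shelves of 30 mm thickness span between the inner faces of the sides; the lowest shelf sits on the floor and shelves are stacked with a clear vertical gap of 237 mm between each pair.

C is a wooden ladder with two side rails of 40×66 mm section and 1526 mm height, set 451 mm apart overall. Between them run 5 rectangular rungs (66 mm deep, 26 mm thick), front faces flush with the rails' −y face. The bottom of the first rung is 244 mm above the floor and each subsequent rung is 293 mm higher than the one below.

The bookshelf is against the table's +x side, with their −y faces flush. The ladder is on top of the table.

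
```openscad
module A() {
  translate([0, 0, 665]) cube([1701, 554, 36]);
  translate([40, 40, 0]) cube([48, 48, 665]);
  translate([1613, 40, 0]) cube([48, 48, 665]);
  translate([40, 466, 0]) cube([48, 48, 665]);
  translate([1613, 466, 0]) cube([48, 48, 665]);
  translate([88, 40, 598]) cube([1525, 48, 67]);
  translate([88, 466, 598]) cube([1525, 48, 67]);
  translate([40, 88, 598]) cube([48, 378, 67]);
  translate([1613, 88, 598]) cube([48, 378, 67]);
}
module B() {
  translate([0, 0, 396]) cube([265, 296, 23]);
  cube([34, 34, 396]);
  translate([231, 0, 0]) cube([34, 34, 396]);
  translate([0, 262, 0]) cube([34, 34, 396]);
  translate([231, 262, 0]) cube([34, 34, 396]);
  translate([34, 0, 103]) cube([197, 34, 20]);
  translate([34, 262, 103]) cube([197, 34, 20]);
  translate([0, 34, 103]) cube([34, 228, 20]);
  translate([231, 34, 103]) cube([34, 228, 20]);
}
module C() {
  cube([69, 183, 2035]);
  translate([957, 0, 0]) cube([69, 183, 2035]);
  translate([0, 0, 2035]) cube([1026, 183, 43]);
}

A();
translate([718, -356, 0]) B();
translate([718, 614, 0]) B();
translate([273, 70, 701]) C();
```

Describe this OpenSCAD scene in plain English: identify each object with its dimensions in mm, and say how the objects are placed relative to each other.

A is a table with a 1701×554 mm rectangular top, 36 mm thick, top surface at z = 701 mm, supported by four 48×48 mm square legs, each inset 40 mm from the nearest pair of top edges, running from the floor. Four apron rails, 48 mm thick and 67 mm tall, run between adjacent legs with their top edges flush with the underside of the top and their outer faces flush with the legs' outer faces.

B is a simple wooden stool: a rectangular seat 265 mm (x) by 296 mm (y), 23 mm thick, top face at z = 419 mm, on four square legs, each 34×34 mm in cross-section. The legs rest on z = 0, each flush with a corner of the seat. Four stretchers, 34 mm wide and 20 mm tall, connect adjacent legs with their undersides at z = 103 mm, each running between the inner faces of the legs it joins and aligned with the legs' outer faces on the other axis.

C is a door frame. The clear opening is 888 mm wide and 2035 mm high. Two 69 mm wide jambs, 183 mm deep, stand either side of the opening from the floor to the top of the opening. A 43 mm thick head sits across the top of both jambs, spanning the full outside width of the frame.

Two stools sit around the table at the −y, +y sides. The door frame is on top of the table.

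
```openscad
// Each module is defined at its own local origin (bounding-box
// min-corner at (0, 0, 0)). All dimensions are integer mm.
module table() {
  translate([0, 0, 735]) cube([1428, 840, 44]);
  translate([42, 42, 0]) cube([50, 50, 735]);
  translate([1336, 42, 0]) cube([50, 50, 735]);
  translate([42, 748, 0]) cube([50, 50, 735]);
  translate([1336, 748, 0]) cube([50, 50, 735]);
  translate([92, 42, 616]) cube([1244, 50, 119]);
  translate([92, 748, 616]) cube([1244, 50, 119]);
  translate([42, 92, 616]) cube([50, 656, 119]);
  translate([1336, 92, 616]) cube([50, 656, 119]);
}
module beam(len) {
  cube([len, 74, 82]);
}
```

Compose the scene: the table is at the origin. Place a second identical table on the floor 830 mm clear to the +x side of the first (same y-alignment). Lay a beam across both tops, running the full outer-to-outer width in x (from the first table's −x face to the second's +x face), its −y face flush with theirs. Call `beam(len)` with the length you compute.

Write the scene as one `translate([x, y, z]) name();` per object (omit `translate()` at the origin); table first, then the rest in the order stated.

table();
translate([2258, 0, 0]) table();
translate([0, 0, 779]) beam(3686);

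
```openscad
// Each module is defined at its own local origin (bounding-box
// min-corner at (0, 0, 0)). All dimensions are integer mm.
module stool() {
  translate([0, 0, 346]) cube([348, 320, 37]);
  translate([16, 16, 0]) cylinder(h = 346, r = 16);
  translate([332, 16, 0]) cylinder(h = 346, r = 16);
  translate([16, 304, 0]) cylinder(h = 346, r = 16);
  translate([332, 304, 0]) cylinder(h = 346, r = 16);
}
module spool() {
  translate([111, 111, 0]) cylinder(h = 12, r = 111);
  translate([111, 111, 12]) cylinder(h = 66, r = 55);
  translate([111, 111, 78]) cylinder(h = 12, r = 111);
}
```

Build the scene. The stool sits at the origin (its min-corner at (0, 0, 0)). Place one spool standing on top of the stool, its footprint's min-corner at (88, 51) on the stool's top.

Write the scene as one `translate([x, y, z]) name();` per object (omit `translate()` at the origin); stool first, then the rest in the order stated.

stool();
translate([88, 51, 383]) spool();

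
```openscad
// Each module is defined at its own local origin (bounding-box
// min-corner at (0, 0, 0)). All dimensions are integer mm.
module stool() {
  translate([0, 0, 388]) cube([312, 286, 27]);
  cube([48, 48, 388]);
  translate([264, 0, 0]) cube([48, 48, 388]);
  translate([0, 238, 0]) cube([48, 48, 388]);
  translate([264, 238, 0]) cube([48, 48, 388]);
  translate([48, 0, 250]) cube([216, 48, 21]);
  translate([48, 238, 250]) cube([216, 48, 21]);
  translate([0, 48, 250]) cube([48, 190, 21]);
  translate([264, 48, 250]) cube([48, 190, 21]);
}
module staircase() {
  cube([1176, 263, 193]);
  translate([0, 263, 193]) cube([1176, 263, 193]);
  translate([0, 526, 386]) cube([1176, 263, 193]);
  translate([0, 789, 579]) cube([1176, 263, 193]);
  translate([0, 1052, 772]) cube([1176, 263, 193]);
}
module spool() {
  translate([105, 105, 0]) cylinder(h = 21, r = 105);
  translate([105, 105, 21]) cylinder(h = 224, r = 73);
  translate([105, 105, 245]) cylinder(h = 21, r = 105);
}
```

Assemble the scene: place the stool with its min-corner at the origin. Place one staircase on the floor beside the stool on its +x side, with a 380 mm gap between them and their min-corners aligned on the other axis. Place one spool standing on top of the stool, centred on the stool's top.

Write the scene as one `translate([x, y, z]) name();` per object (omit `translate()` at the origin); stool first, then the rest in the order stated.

stool();
translate([692, 0, 0]) staircase();
translate([51, 38, 415]) spool();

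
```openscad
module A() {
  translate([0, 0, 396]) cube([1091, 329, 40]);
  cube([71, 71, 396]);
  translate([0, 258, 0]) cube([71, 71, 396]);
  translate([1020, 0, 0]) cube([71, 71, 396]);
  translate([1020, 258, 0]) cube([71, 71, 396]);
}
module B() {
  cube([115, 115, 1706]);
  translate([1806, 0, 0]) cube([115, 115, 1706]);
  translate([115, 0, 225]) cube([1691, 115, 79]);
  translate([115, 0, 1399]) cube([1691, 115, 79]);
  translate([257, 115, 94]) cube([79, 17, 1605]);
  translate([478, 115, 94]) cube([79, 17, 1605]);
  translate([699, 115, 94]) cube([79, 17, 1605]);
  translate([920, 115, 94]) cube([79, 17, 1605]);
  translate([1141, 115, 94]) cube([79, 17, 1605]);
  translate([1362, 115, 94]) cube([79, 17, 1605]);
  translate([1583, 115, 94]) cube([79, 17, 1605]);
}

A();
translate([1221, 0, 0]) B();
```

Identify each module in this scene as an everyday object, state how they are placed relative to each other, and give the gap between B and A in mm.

The fence section's nearest face is 130 mm from the bench's +x face.

A is a bench. B is a fence section. The fence section is on the floor beside the bench on its +x side. The gap between the fence section and the bench is 130 mm.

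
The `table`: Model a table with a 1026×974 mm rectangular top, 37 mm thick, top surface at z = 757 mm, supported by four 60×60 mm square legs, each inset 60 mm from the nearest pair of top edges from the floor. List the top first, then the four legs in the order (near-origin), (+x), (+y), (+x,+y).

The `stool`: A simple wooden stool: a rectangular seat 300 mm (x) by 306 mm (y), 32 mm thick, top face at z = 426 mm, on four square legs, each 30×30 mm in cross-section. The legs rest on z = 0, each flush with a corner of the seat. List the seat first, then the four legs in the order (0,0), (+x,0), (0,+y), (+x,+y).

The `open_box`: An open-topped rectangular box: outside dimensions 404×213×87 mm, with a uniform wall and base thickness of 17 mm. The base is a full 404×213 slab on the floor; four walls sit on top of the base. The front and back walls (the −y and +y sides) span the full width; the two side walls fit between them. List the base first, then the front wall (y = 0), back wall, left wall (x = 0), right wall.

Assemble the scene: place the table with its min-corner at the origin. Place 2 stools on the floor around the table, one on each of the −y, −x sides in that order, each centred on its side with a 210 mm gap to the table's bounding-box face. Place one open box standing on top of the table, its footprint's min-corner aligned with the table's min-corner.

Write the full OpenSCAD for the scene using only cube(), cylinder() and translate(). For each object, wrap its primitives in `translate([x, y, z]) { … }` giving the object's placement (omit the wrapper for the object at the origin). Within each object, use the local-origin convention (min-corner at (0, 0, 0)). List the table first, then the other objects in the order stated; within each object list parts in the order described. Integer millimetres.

translate([0, 0, 720]) cube([1026, 974, 37]);
translate([60, 60, 0]) cube([60, 60, 720]);
translate([906, 60, 0]) cube([60, 60, 720]);
translate([60, 854, 0]) cube([60, 60, 720]);
translate([906, 854, 0]) cube([60, 60, 720]);
translate([363, -516, 0]) {
  translate([0, 0, 394]) cube([300, 306, 32]);
  cube([30, 30, 394]);
  translate([270, 0, 0]) cube([30, 30, 394]);
  translate([0, 276, 0]) cube([30, 30, 394]);
  translate([270, 276, 0]) cube([30, 30, 394]);
}
translate([-510, 334, 0]) {
  translate([0, 0, 394]) cube([300, 306, 32]);
  cube([30, 30, 394]);
  translate([270, 0, 0]) cube([30, 30, 394]);
  translate([0, 276, 0]) cube([30, 30, 394]);
  translate([270, 276, 0]) cube([30, 30, 394]);
}
translate([0, 0, 757]) {
  cube([404, 213, 17]);
  translate([0, 0, 17]) cube([404, 17, 70]);
  translate([0, 196, 17]) cube([404, 17, 70]);
  translate([0, 17, 17]) cube([17, 179, 70]);
  translate([387, 17, 17]) cube([17, 179, 70]);
}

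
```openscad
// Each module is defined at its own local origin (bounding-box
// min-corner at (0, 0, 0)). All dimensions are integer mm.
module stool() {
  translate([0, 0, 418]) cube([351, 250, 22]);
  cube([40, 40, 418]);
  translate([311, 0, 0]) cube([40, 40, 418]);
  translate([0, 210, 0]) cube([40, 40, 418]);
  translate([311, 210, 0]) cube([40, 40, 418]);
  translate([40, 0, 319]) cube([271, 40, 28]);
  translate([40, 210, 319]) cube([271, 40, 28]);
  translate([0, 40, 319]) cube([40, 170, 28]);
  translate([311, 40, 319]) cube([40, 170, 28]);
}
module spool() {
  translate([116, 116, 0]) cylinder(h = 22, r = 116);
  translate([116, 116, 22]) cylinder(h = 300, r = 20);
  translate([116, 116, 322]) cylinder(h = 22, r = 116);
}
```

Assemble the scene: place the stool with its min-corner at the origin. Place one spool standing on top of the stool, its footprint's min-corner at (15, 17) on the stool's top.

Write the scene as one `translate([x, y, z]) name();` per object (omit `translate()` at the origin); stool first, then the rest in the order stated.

stool();
translate([15, 17, 440]) spool();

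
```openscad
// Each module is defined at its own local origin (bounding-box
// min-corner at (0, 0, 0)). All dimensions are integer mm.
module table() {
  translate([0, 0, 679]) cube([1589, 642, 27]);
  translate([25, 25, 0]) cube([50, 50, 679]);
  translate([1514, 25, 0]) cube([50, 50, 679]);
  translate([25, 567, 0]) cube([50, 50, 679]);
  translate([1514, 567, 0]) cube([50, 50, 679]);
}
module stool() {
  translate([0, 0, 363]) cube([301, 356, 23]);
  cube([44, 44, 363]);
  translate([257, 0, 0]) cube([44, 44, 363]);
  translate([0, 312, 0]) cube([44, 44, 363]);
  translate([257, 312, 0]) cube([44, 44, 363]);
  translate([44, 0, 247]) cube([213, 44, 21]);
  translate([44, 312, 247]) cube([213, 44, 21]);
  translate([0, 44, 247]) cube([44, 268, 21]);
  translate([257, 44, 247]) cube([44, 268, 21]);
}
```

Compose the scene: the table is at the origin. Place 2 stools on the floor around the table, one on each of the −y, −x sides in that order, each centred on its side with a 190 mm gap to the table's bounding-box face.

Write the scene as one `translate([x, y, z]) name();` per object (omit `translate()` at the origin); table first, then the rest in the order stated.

table();
translate([644, -546, 0]) stool();
translate([-491, 143, 0]) stool();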